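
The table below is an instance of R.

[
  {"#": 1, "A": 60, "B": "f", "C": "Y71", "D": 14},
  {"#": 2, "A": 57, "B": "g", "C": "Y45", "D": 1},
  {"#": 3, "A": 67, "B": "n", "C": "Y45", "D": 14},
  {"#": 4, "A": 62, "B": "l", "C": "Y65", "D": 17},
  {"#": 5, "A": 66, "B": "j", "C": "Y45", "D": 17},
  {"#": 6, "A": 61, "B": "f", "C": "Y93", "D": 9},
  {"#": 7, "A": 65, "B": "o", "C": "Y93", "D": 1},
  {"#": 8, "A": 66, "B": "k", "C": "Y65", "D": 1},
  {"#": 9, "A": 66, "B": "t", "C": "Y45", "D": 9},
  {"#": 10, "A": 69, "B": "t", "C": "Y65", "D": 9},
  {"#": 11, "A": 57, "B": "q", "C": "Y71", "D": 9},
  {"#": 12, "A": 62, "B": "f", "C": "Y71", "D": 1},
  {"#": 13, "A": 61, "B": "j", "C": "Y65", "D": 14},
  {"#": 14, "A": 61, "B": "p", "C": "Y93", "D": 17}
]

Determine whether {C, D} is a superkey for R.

All 14 rows have distinct {C, D} values, so {C, D} → (all attributes) holds and {C, D} is a superkey.

Yes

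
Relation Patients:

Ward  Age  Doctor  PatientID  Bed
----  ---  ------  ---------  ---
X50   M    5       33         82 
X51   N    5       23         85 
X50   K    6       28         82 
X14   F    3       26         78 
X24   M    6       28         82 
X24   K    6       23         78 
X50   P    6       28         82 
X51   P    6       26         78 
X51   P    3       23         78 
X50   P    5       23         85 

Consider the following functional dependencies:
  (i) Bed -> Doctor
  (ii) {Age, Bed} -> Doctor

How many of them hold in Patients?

(i) Bed -> Doctor: Bed=82: 4 rows → Doctor takes values {5, 6} — violation; Bed=78: 4 rows → Doctor takes values {3, 6} — violation — fails.
(ii) {Age, Bed} -> Doctor: (Age=M, Bed=82): 2 rows → Doctor takes values {5, 6} — violation; (Age=P, Bed=78): 2 rows → Doctor takes values {6, 3} — violation — fails.
None of the 2 dependencies hold.

0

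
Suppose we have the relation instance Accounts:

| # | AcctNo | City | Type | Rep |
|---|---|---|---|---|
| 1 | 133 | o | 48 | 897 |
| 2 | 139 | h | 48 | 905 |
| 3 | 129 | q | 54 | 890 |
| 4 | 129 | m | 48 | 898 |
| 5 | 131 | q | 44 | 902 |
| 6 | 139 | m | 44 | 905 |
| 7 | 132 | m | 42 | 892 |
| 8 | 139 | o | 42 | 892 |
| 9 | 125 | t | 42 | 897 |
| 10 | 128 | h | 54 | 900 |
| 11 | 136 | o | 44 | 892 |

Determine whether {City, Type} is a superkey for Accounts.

All 11 rows have distinct {City, Type} values, so {City, Type} → (all attributes) holds and {City, Type} is a superkey.

Yes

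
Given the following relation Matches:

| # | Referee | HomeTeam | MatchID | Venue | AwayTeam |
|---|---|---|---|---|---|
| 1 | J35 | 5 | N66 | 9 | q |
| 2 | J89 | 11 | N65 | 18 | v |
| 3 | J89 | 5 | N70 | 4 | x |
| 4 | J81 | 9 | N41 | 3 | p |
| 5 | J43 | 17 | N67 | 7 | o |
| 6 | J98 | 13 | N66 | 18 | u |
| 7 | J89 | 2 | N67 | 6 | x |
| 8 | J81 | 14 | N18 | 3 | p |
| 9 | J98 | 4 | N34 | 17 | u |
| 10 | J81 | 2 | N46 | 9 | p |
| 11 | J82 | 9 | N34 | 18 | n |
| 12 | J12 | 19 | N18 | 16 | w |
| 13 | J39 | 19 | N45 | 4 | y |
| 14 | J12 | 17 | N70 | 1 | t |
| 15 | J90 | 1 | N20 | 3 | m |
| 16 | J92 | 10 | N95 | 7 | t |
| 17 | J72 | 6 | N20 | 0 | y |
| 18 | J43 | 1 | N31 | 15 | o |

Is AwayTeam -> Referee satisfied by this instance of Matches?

No

AwayTeam=q: row 1 → Referee = J35 ✓
AwayTeam=v: row 2 → Referee = J89 ✓
AwayTeam=x: rows 3, 7 → Referee = J89, J89 ✓
AwayTeam=p: rows 4, 8, 10 → Referee = J81, J81, J81 ✓
AwayTeam=o: rows 5, 18 → Referee = J43, J43 ✓
AwayTeam=u: rows 6, 9 → Referee = J98, J98 ✓
AwayTeam=n: row 11 → Referee = J82 ✓
AwayTeam=w: row 12 → Referee = J12 ✓
AwayTeam=y: rows 13, 17 → Referee takes values {J39, J72} — violation
AwayTeam=t: rows 14, 16 → Referee takes values {J12, J92} — violation
AwayTeam=m: row 15 → Referee = J90 ✓
Two rows agree on AwayTeam but differ on Referee, so AwayTeam -> Referee does not hold.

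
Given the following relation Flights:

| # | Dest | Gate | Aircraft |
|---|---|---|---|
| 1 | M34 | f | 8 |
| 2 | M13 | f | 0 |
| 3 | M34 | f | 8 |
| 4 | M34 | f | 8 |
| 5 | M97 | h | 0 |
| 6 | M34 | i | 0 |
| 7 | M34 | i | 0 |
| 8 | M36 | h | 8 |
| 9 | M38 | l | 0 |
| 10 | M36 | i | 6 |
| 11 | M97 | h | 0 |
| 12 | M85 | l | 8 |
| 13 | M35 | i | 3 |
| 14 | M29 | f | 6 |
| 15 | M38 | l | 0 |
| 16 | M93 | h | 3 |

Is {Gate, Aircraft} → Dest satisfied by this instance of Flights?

(Gate=f, Aircraft=8): rows 1, 3, 4 → Dest = M34, M34, M34 ✓
(Gate=f, Aircraft=0): row 2 → Dest = M13 ✓
(Gate=h, Aircraft=0): rows 5, 11 → Dest = M97, M97 ✓
(Gate=i, Aircraft=0): rows 6, 7 → Dest = M34, M34 ✓
(Gate=h, Aircraft=8): row 8 → Dest = M36 ✓
(Gate=l, Aircraft=0): rows 9, 15 → Dest = M38, M38 ✓
(Gate=i, Aircraft=6): row 10 → Dest = M36 ✓
(Gate=l, Aircraft=8): row 12 → Dest = M85 ✓
(Gate=i, Aircraft=3): row 13 → Dest = M35 ✓
(Gate=f, Aircraft=6): row 14 → Dest = M29 ✓
(Gate=h, Aircraft=3): row 16 → Dest = M93 ✓
Every {Gate, Aircraft} value is associated with a single Dest value, so {Gate, Aircraft} → Dest holds.

Yes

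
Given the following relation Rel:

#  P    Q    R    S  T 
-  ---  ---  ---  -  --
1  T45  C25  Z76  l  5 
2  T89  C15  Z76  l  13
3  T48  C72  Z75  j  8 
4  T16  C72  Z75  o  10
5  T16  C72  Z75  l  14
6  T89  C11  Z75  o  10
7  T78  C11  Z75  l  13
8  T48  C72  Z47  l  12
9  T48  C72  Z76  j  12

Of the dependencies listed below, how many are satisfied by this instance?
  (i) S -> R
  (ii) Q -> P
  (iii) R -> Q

(i) S -> R: S=l: rows 1, 2, 5, 7, 8 → R takes values {Z76, Z75, Z47} — violation; S=j: rows 3, 9 → R takes values {Z75, Z76} — violation — fails.
(ii) Q -> P: Q=C72: rows 3, 4, 5, 8, 9 → P takes values {T48, T16} — violation; Q=C11: rows 6, 7 → P takes values {T89, T78} — violation — fails.
(iii) R -> Q: R=Z76: rows 1, 2, 9 → Q takes values {C25, C15, C72} — violation; R=Z75: rows 3, 4, 5, 6, 7 → Q takes values {C72, C11} — violation — fails.
None of the 3 dependencies hold.

0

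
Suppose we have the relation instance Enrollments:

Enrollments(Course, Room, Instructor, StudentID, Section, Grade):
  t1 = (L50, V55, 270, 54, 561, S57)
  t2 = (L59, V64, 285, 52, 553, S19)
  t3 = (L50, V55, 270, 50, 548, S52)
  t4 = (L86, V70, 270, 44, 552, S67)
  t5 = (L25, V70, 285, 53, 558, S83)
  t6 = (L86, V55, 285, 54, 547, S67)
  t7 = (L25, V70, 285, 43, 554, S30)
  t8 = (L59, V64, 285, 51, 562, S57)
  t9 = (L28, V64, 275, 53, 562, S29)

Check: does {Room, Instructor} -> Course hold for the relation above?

(Room=V55, Instructor=270): rows 1, 3 → Course = L50, L50 ✓
(Room=V64, Instructor=285): rows 2, 8 → Course = L59, L59 ✓
(Room=V70, Instructor=270): row 4 → Course = L86 ✓
(Room=V70, Instructor=285): rows 5, 7 → Course = L25, L25 ✓
(Room=V55, Instructor=285): row 6 → Course = L86 ✓
(Room=V64, Instructor=275): row 9 → Course = L28 ✓
Every {Room, Instructor} value is associated with a single Course value, so {Room, Instructor} -> Course holds.

Yes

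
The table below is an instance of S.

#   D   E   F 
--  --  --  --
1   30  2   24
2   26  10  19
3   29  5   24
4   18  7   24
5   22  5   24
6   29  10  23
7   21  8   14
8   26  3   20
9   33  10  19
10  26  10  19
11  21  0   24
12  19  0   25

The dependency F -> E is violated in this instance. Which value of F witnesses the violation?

24

F=24: rows 1, 3, 4, 5, 11 → E takes values {2, 5, 7, 0} — violation
F=19: rows 2, 9, 10 → E = 10, 10, 10 ✓
F=23: row 6 → E = 10 ✓
F=14: row 7 → E = 8 ✓
F=20: row 8 → E = 3 ✓
F=25: row 12 → E = 0 ✓
The only F value with inconsistent E is F=24.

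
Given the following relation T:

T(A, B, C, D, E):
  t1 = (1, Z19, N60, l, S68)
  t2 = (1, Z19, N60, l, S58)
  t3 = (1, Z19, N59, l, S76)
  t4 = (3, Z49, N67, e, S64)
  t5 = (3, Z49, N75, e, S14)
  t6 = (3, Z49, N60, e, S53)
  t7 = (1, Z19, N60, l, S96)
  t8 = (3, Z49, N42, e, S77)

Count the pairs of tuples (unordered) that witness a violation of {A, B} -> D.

0

(A=1, B=Z19): all 4 rows agree on D — 0 pairs.
(A=3, B=Z49): all 4 rows agree on D — 0 pairs.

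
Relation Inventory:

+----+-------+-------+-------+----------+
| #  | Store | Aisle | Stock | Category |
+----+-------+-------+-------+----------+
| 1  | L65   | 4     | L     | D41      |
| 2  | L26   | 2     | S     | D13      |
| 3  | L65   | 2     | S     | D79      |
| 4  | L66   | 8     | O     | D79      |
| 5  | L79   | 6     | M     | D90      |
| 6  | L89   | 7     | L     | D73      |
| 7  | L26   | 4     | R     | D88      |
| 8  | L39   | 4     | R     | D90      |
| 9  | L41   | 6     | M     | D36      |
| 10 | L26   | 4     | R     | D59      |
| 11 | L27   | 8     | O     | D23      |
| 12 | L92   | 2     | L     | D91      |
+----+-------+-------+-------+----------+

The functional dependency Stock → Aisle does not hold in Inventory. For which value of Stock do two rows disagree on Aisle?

L

Stock=L: rows 1, 6, 12 → Aisle takes values {4, 7, 2} — violation
Stock=S: rows 2, 3 → Aisle = 2, 2 ✓
Stock=O: rows 4, 11 → Aisle = 8, 8 ✓
Stock=M: rows 5, 9 → Aisle = 6, 6 ✓
Stock=R: rows 7, 8, 10 → Aisle = 4, 4, 4 ✓
The only Stock value with inconsistent Aisle is Stock=L.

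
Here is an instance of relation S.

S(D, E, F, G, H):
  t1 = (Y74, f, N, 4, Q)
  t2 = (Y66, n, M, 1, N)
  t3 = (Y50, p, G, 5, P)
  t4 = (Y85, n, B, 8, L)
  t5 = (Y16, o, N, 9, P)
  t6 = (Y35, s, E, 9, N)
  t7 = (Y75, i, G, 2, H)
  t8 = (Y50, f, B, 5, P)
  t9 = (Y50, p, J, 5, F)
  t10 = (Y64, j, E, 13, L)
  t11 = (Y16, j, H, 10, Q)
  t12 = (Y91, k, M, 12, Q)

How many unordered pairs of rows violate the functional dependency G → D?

G=5: all 3 rows agree on D — 0 pairs.
G=9: violating pairs (5,6) — 1 pair.

1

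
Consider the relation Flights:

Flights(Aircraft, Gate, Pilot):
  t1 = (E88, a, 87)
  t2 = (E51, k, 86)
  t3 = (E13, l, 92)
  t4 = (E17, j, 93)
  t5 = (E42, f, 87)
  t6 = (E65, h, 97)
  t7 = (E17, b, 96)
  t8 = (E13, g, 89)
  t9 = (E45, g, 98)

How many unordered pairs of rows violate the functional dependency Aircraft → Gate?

2

Aircraft=E13: violating pairs (3,8) — 1 pair.
Aircraft=E17: violating pairs (4,7) — 1 pair.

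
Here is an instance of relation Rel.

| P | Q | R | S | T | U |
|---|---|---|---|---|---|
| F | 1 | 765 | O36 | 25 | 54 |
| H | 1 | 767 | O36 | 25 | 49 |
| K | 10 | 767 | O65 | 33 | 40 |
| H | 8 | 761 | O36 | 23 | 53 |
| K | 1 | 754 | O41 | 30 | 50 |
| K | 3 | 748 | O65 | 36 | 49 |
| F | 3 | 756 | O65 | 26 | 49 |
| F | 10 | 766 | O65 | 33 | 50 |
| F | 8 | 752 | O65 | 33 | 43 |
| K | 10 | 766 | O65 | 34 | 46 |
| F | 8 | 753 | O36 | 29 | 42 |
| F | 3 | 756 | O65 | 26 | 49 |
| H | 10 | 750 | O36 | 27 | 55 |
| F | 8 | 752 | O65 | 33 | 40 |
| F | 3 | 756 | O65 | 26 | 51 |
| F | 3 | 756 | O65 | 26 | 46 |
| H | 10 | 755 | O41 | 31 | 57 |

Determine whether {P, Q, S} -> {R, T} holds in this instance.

(P=F, Q=1, S=O36): 1 row → {R,T} = (765, 25) ✓
(P=H, Q=1, S=O36): 1 row → {R,T} = (767, 25) ✓
(P=K, Q=10, S=O65): 2 rows → {R,T} takes values {(767, 33), (766, 34)} — violation
(P=H, Q=8, S=O36): 1 row → {R,T} = (761, 23) ✓
(P=K, Q=1, S=O41): 1 row → {R,T} = (754, 30) ✓
(P=K, Q=3, S=O65): 1 row → {R,T} = (748, 36) ✓
(P=F, Q=3, S=O65): 4 rows → {R,T} = (756, 26), (756, 26), (756, 26), (756, 26) ✓
(P=F, Q=10, S=O65): 1 row → {R,T} = (766, 33) ✓
(P=F, Q=8, S=O65): 2 rows → {R,T} = (752, 33), (752, 33) ✓
(P=F, Q=8, S=O36): 1 row → {R,T} = (753, 29) ✓
(P=H, Q=10, S=O36): 1 row → {R,T} = (750, 27) ✓
(P=H, Q=10, S=O41): 1 row → {R,T} = (755, 31) ✓
Two rows agree on {P, Q, S} but differ on {R, T}, so {P, Q, S} -> {R, T} does not hold.

No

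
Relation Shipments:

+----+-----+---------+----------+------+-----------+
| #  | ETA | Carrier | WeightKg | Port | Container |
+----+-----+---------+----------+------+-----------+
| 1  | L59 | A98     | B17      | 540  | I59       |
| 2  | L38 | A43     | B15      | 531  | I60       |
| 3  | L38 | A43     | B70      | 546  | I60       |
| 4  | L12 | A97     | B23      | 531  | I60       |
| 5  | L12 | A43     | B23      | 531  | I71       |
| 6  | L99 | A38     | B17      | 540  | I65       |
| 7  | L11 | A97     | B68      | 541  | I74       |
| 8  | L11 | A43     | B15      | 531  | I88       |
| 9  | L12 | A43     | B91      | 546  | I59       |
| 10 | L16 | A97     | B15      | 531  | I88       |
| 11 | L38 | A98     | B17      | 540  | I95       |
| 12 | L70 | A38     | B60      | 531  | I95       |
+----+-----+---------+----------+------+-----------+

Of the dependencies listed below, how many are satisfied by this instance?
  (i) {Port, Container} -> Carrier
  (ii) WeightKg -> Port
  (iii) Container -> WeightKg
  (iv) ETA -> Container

(i) {Port, Container} -> Carrier: (Port=531, Container=I60): rows 2, 4 → Carrier takes values {A43, A97} — violation; (Port=531, Container=I88): rows 8, 10 → Carrier takes values {A43, A97} — violation — fails.
(ii) WeightKg -> Port: every LHS value maps to a single RHS value — holds.
(iii) Container -> WeightKg: Container=I59: rows 1, 9 → WeightKg takes values {B17, B91} — violation; Container=I60: rows 2, 3, 4 → WeightKg takes values {B15, B70, B23} — violation; Container=I95: rows 11, 12 → WeightKg takes values {B17, B60} — violation — fails.
(iv) ETA -> Container: ETA=L38: rows 2, 3, 11 → Container takes values {I60, I95} — violation; ETA=L12: rows 4, 5, 9 → Container takes values {I60, I71, I59} — violation; ETA=L11: rows 7, 8 → Container takes values {I74, I88} — violation — fails.
1 of the 4 dependencies holds.

1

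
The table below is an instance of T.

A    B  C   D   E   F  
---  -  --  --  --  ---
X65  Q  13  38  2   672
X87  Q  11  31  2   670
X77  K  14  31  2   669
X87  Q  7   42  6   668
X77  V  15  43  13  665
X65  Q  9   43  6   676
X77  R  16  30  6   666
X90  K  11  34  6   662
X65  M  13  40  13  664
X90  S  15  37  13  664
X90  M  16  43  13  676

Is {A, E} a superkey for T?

No

Two distinct rows share (A=X90, E=13), so {A, E} does not determine every attribute — not a superkey.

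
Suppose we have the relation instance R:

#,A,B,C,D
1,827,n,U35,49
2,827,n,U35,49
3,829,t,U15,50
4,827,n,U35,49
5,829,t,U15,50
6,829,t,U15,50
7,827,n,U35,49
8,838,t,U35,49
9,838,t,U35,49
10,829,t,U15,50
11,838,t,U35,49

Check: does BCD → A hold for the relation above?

(B=n, C=U35, D=49): rows 1, 2, 4, 7 → A = 827, 827, 827, 827 ✓
(B=t, C=U15, D=50): rows 3, 5, 6, 10 → A = 829, 829, 829, 829 ✓
(B=t, C=U35, D=49): rows 8, 9, 11 → A = 838, 838, 838 ✓
Every BCD value is associated with a single A value, so BCD → A holds.

Yes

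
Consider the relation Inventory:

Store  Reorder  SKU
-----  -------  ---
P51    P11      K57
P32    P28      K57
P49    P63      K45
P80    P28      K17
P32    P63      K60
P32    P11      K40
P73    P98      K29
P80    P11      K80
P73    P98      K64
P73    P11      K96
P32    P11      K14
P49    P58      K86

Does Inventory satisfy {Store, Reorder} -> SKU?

(Store=P51, Reorder=P11): 1 row → SKU = K57 ✓
(Store=P32, Reorder=P28): 1 row → SKU = K57 ✓
(Store=P49, Reorder=P63): 1 row → SKU = K45 ✓
(Store=P80, Reorder=P28): 1 row → SKU = K17 ✓
(Store=P32, Reorder=P63): 1 row → SKU = K60 ✓
(Store=P32, Reorder=P11): 2 rows → SKU takes values {K40, K14} — violation
(Store=P73, Reorder=P98): 2 rows → SKU takes values {K29, K64} — violation
(Store=P80, Reorder=P11): 1 row → SKU = K80 ✓
(Store=P73, Reorder=P11): 1 row → SKU = K96 ✓
(Store=P49, Reorder=P58): 1 row → SKU = K86 ✓
Two rows agree on {Store, Reorder} but differ on SKU, so {Store, Reorder} -> SKU does not hold.

No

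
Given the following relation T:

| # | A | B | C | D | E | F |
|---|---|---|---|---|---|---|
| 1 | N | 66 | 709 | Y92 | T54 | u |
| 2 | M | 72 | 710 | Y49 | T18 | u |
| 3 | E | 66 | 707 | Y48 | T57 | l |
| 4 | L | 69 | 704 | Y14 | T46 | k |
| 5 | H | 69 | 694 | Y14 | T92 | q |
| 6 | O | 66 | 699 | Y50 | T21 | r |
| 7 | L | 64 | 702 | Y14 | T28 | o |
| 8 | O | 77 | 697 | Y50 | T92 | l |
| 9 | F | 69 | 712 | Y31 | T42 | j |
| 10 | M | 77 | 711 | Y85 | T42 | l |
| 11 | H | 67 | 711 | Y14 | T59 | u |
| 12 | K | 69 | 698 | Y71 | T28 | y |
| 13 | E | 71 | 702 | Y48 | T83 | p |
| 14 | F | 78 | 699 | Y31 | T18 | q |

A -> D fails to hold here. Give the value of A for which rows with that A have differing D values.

M

A=N: row 1 → D = Y92 ✓
A=M: rows 2, 10 → D takes values {Y49, Y85} — violation
A=E: rows 3, 13 → D = Y48, Y48 ✓
A=L: rows 4, 7 → D = Y14, Y14 ✓
A=H: rows 5, 11 → D = Y14, Y14 ✓
A=O: rows 6, 8 → D = Y50, Y50 ✓
A=F: rows 9, 14 → D = Y31, Y31 ✓
A=K: row 12 → D = Y71 ✓
The only A value with inconsistent D is A=M.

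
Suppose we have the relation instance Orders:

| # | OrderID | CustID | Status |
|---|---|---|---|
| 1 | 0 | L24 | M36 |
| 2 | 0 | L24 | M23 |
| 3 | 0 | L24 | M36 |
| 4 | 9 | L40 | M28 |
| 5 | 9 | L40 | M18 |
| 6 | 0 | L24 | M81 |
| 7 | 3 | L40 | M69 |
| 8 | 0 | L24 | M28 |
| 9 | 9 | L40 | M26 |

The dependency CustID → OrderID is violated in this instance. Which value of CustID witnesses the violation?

L40

CustID=L24: rows 1, 2, 3, 6, 8 → OrderID = 0, 0, 0, 0, 0 ✓
CustID=L40: rows 4, 5, 7, 9 → OrderID takes values {9, 3} — violation
The only CustID value with inconsistent OrderID is CustID=L40.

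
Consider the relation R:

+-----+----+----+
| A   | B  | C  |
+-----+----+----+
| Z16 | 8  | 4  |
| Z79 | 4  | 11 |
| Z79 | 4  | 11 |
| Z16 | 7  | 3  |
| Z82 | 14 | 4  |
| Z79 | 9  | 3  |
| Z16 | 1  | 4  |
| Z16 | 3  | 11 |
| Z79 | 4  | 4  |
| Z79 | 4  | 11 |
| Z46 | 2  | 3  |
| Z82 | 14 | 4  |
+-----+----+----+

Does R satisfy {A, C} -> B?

(A=Z16, C=4): 2 rows → B takes values {8, 1} — violation
(A=Z79, C=11): 3 rows → B = 4, 4, 4 ✓
(A=Z16, C=3): 1 row → B = 7 ✓
(A=Z82, C=4): 2 rows → B = 14, 14 ✓
(A=Z79, C=3): 1 row → B = 9 ✓
(A=Z16, C=11): 1 row → B = 3 ✓
(A=Z79, C=4): 1 row → B = 4 ✓
(A=Z46, C=3): 1 row → B = 2 ✓
Two rows agree on {A, C} but differ on B, so {A, C} -> B does not hold.

No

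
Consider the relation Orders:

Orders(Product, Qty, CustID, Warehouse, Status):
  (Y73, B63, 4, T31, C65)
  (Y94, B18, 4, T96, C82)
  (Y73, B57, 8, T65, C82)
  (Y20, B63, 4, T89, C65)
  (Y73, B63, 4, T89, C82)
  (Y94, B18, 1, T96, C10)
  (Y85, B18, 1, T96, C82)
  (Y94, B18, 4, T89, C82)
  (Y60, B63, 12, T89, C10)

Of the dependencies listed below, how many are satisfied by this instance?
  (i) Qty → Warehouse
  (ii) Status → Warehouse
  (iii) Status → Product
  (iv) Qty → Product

(i) Qty → Warehouse: Qty=B63: 4 rows → Warehouse takes values {T31, T89} — violation; Qty=B18: 4 rows → Warehouse takes values {T96, T89} — violation — fails.
(ii) Status → Warehouse: Status=C65: 2 rows → Warehouse takes values {T31, T89} — violation; Status=C82: 5 rows → Warehouse takes values {T96, T65, T89} — violation; Status=C10: 2 rows → Warehouse takes values {T96, T89} — violation — fails.
(iii) Status → Product: Status=C65: 2 rows → Product takes values {Y73, Y20} — violation; Status=C82: 5 rows → Product takes values {Y94, Y73, Y85} — violation; Status=C10: 2 rows → Product takes values {Y94, Y60} — violation — fails.
(iv) Qty → Product: Qty=B63: 4 rows → Product takes values {Y73, Y20, Y60} — violation; Qty=B18: 4 rows → Product takes values {Y94, Y85} — violation — fails.
None of the 4 dependencies hold.

0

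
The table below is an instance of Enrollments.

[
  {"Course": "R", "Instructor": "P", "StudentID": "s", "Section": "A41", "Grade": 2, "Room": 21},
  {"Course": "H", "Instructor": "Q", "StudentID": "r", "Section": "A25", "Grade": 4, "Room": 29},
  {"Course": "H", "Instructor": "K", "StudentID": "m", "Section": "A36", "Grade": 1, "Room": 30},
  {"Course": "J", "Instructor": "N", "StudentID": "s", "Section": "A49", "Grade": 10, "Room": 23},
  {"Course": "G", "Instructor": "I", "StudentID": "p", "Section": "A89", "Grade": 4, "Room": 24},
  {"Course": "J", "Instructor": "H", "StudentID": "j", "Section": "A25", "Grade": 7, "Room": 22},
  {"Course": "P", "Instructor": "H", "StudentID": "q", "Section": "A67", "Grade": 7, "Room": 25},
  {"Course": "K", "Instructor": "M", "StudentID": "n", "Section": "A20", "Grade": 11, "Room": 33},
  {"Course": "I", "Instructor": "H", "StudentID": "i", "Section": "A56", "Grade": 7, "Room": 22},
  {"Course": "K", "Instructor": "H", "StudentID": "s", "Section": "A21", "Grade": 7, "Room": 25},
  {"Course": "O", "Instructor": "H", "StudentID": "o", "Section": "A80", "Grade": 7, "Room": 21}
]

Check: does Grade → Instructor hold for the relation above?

No

Grade=2: 1 row → Instructor = P ✓
Grade=4: 2 rows → Instructor takes values {Q, I} — violation
Grade=1: 1 row → Instructor = K ✓
Grade=10: 1 row → Instructor = N ✓
Grade=7: 5 rows → Instructor = H, H, H, H, H ✓
Grade=11: 1 row → Instructor = M ✓
Two rows agree on Grade but differ on Instructor, so Grade → Instructor does not hold.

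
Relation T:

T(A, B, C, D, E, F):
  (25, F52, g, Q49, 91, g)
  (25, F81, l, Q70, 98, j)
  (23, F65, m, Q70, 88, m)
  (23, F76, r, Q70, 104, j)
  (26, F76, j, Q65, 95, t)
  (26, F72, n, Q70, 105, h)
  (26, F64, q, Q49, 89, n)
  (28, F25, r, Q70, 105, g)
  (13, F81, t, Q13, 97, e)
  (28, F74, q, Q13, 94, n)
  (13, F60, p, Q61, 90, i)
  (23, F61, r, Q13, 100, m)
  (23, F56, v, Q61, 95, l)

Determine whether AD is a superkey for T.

No

Two distinct rows share (A=23, D=Q70), so AD does not determine every attribute — not a superkey.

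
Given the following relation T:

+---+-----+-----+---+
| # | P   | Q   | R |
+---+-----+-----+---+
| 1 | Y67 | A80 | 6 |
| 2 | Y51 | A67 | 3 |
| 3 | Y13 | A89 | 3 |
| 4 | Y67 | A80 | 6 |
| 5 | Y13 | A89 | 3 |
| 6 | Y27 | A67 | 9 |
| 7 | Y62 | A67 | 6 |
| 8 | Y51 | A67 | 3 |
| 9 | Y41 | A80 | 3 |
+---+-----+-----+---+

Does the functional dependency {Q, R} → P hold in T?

Yes

(Q=A80, R=6): rows 1, 4 → P = Y67, Y67 ✓
(Q=A67, R=3): rows 2, 8 → P = Y51, Y51 ✓
(Q=A89, R=3): rows 3, 5 → P = Y13, Y13 ✓
(Q=A67, R=9): row 6 → P = Y27 ✓
(Q=A67, R=6): row 7 → P = Y62 ✓
(Q=A80, R=3): row 9 → P = Y41 ✓
Every {Q, R} value is associated with a single P value, so {Q, R} → P holds.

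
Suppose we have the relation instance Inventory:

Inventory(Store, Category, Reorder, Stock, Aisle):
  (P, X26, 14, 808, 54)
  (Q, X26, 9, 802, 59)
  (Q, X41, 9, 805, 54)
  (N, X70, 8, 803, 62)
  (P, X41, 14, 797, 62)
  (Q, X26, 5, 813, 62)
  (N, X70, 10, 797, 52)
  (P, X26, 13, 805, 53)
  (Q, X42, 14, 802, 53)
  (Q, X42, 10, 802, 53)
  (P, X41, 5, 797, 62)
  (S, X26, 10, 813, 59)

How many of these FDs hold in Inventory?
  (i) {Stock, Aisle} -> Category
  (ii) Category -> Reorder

(i) {Stock, Aisle} -> Category: every LHS value maps to a single RHS value — holds.
(ii) Category -> Reorder: Category=X26: 5 rows → Reorder takes values {14, 9, 5, 13, 10} — violation; Category=X41: 3 rows → Reorder takes values {9, 14, 5} — violation; Category=X70: 2 rows → Reorder takes values {8, 10} — violation; Category=X42: 2 rows → Reorder takes values {14, 10} — violation — fails.
1 of the 2 dependencies holds.

1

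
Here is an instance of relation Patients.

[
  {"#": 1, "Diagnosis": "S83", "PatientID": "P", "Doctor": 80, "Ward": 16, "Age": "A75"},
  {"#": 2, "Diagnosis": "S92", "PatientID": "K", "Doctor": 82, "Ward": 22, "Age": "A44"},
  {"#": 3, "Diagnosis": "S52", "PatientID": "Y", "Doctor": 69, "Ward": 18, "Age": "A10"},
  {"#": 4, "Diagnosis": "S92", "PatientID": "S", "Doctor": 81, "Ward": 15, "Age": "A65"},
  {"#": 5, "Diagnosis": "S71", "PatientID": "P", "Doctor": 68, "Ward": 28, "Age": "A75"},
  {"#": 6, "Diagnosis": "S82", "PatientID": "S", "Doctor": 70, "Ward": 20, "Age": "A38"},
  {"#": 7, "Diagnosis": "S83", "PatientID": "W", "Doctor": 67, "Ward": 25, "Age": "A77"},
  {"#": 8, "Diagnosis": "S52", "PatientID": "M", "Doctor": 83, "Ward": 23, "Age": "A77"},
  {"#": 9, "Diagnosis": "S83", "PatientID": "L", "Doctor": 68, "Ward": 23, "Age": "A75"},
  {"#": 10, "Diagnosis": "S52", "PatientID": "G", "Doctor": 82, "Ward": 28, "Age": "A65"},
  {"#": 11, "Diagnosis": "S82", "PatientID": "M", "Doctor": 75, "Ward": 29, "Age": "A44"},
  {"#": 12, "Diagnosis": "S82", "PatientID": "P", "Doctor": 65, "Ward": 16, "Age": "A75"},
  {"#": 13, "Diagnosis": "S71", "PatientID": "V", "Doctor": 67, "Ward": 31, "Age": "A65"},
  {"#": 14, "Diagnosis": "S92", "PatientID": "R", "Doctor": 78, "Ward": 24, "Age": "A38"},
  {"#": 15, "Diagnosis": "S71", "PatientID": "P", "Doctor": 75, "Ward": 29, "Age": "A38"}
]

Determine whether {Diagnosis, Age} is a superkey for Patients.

Rows 1 and 9 have the same {Diagnosis, Age} value (Diagnosis=S83, Age=A75) but are distinct tuples, so {Diagnosis, Age} does not determine every attribute — not a superkey.

No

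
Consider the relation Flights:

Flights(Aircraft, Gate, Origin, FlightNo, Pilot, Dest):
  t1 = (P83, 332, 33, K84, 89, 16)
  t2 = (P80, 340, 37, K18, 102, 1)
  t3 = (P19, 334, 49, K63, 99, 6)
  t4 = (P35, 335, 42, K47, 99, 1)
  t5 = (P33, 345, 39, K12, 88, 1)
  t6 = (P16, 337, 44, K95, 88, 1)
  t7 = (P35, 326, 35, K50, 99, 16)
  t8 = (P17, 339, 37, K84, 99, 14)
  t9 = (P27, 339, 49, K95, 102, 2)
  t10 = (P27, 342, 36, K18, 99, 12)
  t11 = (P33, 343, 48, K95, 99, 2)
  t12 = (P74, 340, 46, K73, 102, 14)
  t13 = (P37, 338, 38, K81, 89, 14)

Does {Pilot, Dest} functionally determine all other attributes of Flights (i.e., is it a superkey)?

No

Rows 5 and 6 have the same {Pilot, Dest} value (Pilot=88, Dest=1) but are distinct tuples, so {Pilot, Dest} does not determine every attribute — not a superkey.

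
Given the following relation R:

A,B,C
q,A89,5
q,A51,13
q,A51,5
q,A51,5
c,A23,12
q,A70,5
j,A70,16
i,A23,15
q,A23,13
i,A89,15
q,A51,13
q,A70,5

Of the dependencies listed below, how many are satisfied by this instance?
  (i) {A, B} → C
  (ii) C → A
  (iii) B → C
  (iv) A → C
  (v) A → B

(i) {A, B} → C: (A=q, B=A51): 4 rows → C takes values {13, 5} — violation — fails.
(ii) C → A: every LHS value maps to a single RHS value — holds.
(iii) B → C: B=A89: 2 rows → C takes values {5, 15} — violation; B=A51: 4 rows → C takes values {13, 5} — violation; B=A23: 3 rows → C takes values {12, 15, 13} — violation; B=A70: 3 rows → C takes values {5, 16} — violation — fails.
(iv) A → C: A=q: 8 rows → C takes values {5, 13} — violation — fails.
(v) A → B: A=q: 8 rows → B takes values {A89, A51, A70, A23} — violation; A=i: 2 rows → B takes values {A23, A89} — violation — fails.
1 of the 5 dependencies holds.

1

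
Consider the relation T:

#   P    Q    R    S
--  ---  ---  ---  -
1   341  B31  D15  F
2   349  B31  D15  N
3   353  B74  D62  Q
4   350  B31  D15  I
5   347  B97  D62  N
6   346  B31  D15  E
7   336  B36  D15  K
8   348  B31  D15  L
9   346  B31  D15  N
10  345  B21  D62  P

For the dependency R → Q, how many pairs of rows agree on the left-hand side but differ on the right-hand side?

R=D15: violating pairs (1,7), (2,7), (4,7), (6,7), (7,8), (7,9) — 6 pairs.
R=D62: violating pairs (3,5), (3,10), (5,10) — 3 pairs.

9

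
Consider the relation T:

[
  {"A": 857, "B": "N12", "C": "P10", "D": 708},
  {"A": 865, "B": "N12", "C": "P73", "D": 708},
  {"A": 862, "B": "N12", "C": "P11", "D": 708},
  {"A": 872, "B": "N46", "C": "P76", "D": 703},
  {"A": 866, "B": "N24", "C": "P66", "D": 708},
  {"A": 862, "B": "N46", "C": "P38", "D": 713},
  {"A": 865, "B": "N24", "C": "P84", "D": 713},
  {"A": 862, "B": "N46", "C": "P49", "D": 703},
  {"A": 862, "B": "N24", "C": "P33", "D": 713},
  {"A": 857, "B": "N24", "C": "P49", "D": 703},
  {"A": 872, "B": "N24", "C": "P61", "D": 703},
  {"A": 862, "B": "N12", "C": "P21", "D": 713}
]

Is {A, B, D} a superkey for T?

All 12 rows have distinct {A, B, D} values, so {A, B, D} → (all attributes) holds and {A, B, D} is a superkey.

Yes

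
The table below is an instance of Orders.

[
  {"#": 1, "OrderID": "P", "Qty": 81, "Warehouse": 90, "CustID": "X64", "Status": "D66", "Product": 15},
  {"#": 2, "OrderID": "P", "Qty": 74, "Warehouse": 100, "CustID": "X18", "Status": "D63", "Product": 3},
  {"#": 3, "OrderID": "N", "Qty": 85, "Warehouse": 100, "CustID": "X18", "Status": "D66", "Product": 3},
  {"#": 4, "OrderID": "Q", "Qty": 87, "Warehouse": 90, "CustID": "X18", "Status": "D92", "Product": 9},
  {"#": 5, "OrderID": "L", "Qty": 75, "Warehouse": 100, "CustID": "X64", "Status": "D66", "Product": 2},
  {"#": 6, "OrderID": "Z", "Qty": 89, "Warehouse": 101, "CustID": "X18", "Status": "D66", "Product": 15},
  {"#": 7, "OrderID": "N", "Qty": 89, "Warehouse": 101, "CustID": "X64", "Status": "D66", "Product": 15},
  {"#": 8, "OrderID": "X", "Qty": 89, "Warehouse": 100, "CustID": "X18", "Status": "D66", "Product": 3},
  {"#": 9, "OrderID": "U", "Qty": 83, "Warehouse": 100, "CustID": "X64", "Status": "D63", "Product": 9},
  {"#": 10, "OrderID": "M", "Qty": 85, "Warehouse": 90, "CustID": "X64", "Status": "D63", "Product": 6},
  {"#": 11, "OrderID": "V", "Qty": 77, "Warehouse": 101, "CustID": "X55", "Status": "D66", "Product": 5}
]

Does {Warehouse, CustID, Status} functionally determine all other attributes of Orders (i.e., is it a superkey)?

No

Rows 3 and 8 have the same {Warehouse, CustID, Status} value (Warehouse=100, CustID=X18, Status=D66) but are distinct tuples, so {Warehouse, CustID, Status} does not determine every attribute — not a superkey.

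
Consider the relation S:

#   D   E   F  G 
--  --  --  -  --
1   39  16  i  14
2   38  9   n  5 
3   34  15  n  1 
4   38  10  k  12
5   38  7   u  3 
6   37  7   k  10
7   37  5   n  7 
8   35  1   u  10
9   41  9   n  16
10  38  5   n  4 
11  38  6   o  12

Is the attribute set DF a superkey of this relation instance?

Rows 2 and 10 have the same DF value (D=38, F=n) but are distinct tuples, so DF does not determine every attribute — not a superkey.

No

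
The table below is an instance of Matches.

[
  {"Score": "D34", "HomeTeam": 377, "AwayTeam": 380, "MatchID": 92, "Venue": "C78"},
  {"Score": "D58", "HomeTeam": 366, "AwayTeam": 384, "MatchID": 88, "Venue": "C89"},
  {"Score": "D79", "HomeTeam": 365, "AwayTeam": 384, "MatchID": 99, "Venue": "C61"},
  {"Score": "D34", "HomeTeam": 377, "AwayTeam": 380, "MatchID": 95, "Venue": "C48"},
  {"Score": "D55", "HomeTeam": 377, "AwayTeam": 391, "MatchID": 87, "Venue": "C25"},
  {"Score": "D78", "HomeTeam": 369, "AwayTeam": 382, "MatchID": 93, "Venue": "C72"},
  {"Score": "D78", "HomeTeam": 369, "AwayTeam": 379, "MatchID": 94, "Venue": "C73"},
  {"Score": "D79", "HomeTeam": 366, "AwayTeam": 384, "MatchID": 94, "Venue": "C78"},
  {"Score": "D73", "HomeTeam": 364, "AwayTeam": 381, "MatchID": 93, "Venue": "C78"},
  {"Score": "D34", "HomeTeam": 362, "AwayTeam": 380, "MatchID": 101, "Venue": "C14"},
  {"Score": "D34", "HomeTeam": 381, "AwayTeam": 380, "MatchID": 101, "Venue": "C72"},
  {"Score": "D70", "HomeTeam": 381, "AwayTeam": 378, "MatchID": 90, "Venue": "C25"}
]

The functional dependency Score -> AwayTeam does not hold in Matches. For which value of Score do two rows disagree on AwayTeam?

Score=D34: 4 rows → AwayTeam = 380, 380, 380, 380 ✓
Score=D58: 1 row → AwayTeam = 384 ✓
Score=D79: 2 rows → AwayTeam = 384, 384 ✓
Score=D55: 1 row → AwayTeam = 391 ✓
Score=D78: 2 rows → AwayTeam takes values {382, 379} — violation
Score=D73: 1 row → AwayTeam = 381 ✓
Score=D70: 1 row → AwayTeam = 378 ✓
The only Score value with inconsistent AwayTeam is Score=D78.

D78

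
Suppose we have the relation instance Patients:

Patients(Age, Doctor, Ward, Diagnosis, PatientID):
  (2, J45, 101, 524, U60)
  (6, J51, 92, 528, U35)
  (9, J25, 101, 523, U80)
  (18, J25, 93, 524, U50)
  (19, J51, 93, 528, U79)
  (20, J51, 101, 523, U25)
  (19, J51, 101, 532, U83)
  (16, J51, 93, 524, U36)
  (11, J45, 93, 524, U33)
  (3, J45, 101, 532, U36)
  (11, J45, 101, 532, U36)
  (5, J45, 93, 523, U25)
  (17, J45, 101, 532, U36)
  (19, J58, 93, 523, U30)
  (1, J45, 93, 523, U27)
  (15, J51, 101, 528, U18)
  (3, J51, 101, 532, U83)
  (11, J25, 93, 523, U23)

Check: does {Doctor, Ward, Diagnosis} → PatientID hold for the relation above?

No

(Doctor=J45, Ward=101, Diagnosis=524): 1 row → PatientID = U60 ✓
(Doctor=J51, Ward=92, Diagnosis=528): 1 row → PatientID = U35 ✓
(Doctor=J25, Ward=101, Diagnosis=523): 1 row → PatientID = U80 ✓
(Doctor=J25, Ward=93, Diagnosis=524): 1 row → PatientID = U50 ✓
(Doctor=J51, Ward=93, Diagnosis=528): 1 row → PatientID = U79 ✓
(Doctor=J51, Ward=101, Diagnosis=523): 1 row → PatientID = U25 ✓
(Doctor=J51, Ward=101, Diagnosis=532): 2 rows → PatientID = U83, U83 ✓
(Doctor=J51, Ward=93, Diagnosis=524): 1 row → PatientID = U36 ✓
(Doctor=J45, Ward=93, Diagnosis=524): 1 row → PatientID = U33 ✓
(Doctor=J45, Ward=101, Diagnosis=532): 3 rows → PatientID = U36, U36, U36 ✓
(Doctor=J45, Ward=93, Diagnosis=523): 2 rows → PatientID takes values {U25, U27} — violation
(Doctor=J58, Ward=93, Diagnosis=523): 1 row → PatientID = U30 ✓
(Doctor=J51, Ward=101, Diagnosis=528): 1 row → PatientID = U18 ✓
(Doctor=J25, Ward=93, Diagnosis=523): 1 row → PatientID = U23 ✓
Two rows agree on {Doctor, Ward, Diagnosis} but differ on PatientID, so {Doctor, Ward, Diagnosis} → PatientID does not hold.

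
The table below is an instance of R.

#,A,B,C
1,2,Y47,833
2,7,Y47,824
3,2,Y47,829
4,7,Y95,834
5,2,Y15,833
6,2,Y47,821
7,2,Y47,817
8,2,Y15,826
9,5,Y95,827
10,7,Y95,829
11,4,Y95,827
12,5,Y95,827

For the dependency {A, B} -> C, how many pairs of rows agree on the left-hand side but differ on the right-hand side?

8

(A=2, B=Y47): violating pairs (1,3), (1,6), (1,7), (3,6), (3,7), (6,7) — 6 pairs.
(A=7, B=Y95): violating pairs (4,10) — 1 pair.
(A=2, B=Y15): violating pairs (5,8) — 1 pair.
(A=5, B=Y95): all 2 rows agree on C — 0 pairs.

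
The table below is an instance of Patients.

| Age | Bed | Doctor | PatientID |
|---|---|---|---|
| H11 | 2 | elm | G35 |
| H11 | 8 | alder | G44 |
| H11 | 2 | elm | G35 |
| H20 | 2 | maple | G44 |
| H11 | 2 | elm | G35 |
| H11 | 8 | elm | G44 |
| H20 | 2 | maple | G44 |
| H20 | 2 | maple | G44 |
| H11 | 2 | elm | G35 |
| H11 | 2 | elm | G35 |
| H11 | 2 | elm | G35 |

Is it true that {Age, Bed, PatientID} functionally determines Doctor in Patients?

(Age=H11, Bed=2, PatientID=G35): 6 rows → Doctor = elm, elm, elm, elm, elm, elm ✓
(Age=H11, Bed=8, PatientID=G44): 2 rows → Doctor takes values {alder, elm} — violation
(Age=H20, Bed=2, PatientID=G44): 3 rows → Doctor = maple, maple, maple ✓
Two rows agree on {Age, Bed, PatientID} but differ on Doctor, so {Age, Bed, PatientID} → Doctor does not hold.

No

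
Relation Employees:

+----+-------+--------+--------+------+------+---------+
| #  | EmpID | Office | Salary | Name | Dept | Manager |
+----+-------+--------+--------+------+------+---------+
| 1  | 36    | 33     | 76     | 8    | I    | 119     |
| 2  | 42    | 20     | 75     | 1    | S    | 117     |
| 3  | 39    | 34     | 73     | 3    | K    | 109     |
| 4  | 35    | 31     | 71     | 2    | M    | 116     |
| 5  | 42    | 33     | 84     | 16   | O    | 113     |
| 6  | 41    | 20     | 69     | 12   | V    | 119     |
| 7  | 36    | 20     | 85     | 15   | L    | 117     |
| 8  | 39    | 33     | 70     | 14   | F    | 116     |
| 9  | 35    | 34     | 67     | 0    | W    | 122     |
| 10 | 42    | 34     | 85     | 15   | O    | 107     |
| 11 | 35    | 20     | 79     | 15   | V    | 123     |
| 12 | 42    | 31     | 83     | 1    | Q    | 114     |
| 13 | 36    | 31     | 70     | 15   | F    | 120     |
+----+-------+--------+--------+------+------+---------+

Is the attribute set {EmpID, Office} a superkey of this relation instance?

Yes

All 13 rows have distinct {EmpID, Office} values, so {EmpID, Office} → (all attributes) holds and {EmpID, Office} is a superkey.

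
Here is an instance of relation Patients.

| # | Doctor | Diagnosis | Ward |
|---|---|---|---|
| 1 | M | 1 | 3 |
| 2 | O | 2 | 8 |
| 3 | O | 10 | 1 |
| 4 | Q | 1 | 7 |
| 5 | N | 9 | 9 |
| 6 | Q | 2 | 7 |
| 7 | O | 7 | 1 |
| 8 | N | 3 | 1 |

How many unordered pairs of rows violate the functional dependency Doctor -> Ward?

3

Doctor=O: violating pairs (2,3), (2,7) — 2 pairs.
Doctor=Q: all 2 rows agree on Ward — 0 pairs.
Doctor=N: violating pairs (5,8) — 1 pair.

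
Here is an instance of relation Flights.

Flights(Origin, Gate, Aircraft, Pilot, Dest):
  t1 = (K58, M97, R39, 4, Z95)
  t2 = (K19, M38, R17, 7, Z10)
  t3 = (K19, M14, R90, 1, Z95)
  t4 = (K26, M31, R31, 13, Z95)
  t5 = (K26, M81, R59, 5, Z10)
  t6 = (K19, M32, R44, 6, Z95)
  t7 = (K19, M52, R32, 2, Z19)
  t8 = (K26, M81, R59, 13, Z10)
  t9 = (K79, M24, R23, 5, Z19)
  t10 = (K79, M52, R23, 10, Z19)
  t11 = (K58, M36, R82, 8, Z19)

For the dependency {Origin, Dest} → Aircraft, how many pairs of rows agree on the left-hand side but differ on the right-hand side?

(Origin=K19, Dest=Z95): violating pairs (3,6) — 1 pair.
(Origin=K26, Dest=Z10): all 2 rows agree on Aircraft — 0 pairs.
(Origin=K79, Dest=Z19): all 2 rows agree on Aircraft — 0 pairs.

1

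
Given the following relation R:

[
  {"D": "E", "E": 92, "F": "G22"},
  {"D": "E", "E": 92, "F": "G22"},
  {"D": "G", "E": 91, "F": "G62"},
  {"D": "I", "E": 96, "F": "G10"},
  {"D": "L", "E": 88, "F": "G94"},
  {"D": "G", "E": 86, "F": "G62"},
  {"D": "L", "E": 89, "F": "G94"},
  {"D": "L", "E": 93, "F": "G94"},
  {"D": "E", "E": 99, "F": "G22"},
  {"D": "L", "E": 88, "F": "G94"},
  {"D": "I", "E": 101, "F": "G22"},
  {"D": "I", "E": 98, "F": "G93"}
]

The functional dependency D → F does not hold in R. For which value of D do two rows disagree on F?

I

D=E: 3 rows → F = G22, G22, G22 ✓
D=G: 2 rows → F = G62, G62 ✓
D=I: 3 rows → F takes values {G10, G22, G93} — violation
D=L: 4 rows → F = G94, G94, G94, G94 ✓
The only D value with inconsistent F is D=I.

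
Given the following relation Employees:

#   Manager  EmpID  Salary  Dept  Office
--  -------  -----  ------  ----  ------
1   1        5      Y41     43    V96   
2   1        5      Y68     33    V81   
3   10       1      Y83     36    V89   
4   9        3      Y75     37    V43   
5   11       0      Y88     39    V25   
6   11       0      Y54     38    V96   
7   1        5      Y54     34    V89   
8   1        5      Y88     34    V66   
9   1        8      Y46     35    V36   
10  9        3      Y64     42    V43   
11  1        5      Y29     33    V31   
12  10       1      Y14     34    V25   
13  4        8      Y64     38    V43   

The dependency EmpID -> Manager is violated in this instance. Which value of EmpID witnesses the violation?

EmpID=5: rows 1, 2, 7, 8, 11 → Manager = 1, 1, 1, 1, 1 ✓
EmpID=1: rows 3, 12 → Manager = 10, 10 ✓
EmpID=3: rows 4, 10 → Manager = 9, 9 ✓
EmpID=0: rows 5, 6 → Manager = 11, 11 ✓
EmpID=8: rows 9, 13 → Manager takes values {1, 4} — violation
The only EmpID value with inconsistent Manager is EmpID=8.

8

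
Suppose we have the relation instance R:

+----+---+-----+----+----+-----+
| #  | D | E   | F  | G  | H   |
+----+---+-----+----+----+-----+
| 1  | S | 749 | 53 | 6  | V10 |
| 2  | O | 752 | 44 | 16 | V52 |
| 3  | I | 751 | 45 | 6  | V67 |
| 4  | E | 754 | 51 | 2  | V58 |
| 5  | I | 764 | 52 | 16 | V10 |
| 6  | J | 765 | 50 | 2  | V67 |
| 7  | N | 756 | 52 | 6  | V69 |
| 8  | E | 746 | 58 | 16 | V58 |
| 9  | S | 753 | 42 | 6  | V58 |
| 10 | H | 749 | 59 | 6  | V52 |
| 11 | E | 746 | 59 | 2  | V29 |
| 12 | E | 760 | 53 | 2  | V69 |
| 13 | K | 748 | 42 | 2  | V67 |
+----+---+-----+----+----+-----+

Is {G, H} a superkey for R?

No

Rows 6 and 13 have the same {G, H} value (G=2, H=V67) but are distinct tuples, so {G, H} does not determine every attribute — not a superkey.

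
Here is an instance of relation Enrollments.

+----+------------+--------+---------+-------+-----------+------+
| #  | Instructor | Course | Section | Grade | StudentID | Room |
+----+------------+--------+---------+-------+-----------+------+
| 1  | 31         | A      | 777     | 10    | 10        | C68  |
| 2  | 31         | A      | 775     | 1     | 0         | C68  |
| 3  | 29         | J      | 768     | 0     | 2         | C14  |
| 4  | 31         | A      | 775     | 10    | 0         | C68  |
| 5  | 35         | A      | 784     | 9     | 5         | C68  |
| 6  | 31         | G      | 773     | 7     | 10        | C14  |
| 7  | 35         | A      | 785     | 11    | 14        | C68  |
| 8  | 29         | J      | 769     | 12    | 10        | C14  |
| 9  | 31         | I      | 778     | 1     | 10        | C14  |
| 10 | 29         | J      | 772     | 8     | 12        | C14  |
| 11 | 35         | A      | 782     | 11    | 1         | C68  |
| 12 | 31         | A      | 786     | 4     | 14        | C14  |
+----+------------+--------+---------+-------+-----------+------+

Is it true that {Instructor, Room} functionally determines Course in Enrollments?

(Instructor=31, Room=C68): rows 1, 2, 4 → Course = A, A, A ✓
(Instructor=29, Room=C14): rows 3, 8, 10 → Course = J, J, J ✓
(Instructor=35, Room=C68): rows 5, 7, 11 → Course = A, A, A ✓
(Instructor=31, Room=C14): rows 6, 9, 12 → Course takes values {G, I, A} — violation
Two rows agree on {Instructor, Room} but differ on Course, so {Instructor, Room} -> Course does not hold.

No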